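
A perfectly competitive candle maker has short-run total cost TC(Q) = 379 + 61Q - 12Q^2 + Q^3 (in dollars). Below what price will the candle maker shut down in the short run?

$25 per unit

The firm shuts down when price falls below the minimum of average variable cost. AVC = VC/Q = 61 - 12Q + Q^2.
dAVC/dQ = -12 + 2Q = 0 gives Q = 6. min AVC = 61 - 12·6 + 6^2 = 25.
So the shutdown price is $25.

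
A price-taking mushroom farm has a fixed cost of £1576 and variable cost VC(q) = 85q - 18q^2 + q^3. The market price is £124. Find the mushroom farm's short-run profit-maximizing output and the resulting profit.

AVC = 85 - 18q + q^2; min AVC = £4 at q = 9. Since P = £124 ≥ min AVC, the firm produces.
With MC = 85 - 36q + 3q^2, P = MC on the upward-sloping part at q* = 13.
TR = 124·13 = 1612. TC = 1576 + 260 = 1836. Profit = 1612 − 1836 = -£224.
Shutting down would mean losing the fixed cost of £1576, so operating at a loss of £224 is better by £1352.

Profit = -£224 at q = 13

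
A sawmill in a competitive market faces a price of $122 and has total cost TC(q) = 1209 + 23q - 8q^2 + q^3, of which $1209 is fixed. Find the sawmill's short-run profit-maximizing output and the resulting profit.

Profit = -$399 at q = 9

AVC = 23 - 8q + q^2; min AVC = $7 at q = 4. Since P = $122 ≥ min AVC, the firm produces.
MC = 23 - 16q + 3q^2. Setting P = MC and taking the root on the rising branch gives q* = 9.
TR = 122·9 = 1098. TC = 1209 + 288 = 1497. Profit = 1098 − 1497 = -$399.
Shutting down would mean losing the fixed cost of $1209, so operating at a loss of $399 is better by $810.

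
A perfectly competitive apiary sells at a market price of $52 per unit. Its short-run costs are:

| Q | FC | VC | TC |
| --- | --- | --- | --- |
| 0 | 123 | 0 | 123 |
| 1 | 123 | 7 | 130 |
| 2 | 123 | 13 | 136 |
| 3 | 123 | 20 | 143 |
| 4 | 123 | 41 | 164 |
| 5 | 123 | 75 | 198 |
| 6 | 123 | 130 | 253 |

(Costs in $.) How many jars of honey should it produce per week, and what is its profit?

Tabulate TR − TC: Q=0: -123; Q=1: -78; Q=2: -32; Q=3: 13; Q=4: 44; Q=5: 62; Q=6: 59.
Profit is maximized at Q = 5. AVC there is 75/5 = $15 ≤ P, so producing beats shutting down (which would give -$123).

Q = 5; profit = $62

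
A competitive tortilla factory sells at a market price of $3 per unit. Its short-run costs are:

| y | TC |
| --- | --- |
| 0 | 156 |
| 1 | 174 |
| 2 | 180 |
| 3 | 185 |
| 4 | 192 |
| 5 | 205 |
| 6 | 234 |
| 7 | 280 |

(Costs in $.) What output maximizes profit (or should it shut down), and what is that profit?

Tabulate TR − TC: y=0: -156; y=1: -171; y=2: -174; y=3: -176; y=4: -180; y=5: -190; y=6: -216; y=7: -259.
Profit is highest at y = 0. Equivalently, the lowest AVC in the table is 36/4 ≈ $9 at y = 4, and P = $3 falls below it — price never covers variable cost, so the firm shuts down and loses only its fixed cost.

y = 0 (shut down); profit = -$156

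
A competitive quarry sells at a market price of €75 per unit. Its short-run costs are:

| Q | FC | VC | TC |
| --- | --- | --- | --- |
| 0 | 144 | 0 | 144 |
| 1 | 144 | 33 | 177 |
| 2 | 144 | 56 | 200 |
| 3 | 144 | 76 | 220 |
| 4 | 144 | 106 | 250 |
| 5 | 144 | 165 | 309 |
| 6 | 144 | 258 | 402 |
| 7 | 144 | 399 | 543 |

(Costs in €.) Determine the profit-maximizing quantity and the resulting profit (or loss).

Compute π = P·Q − TC at each output: Q=0: -144; Q=1: -102; Q=2: -50; Q=3: 5; Q=4: 50; Q=5: 66; Q=6: 48; Q=7: -18.
Profit is maximized at Q = 5. AVC there is 165/5 = €33 ≤ P, so producing beats shutting down (which would give -€144).

Q = 5; profit = €66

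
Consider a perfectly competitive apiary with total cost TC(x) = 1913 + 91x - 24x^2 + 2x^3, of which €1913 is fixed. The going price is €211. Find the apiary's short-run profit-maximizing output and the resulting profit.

Profit = -€313 at x = 10

AVC = 91 - 24x + 2x^2 has its minimum €19 at x = 6; price €211 clears that bar, so the firm operates.
MC = 91 - 48x + 6x^2. Setting P = MC and taking the root on the rising branch gives x* = 10.
TR = 211·10 = 2110. TC = 1913 + 510 = 2423. Profit = 2110 − 2423 = -€313.
That loss of €313 beats the €1913 the firm would lose by shutting down; producing recovers €1600 of fixed cost.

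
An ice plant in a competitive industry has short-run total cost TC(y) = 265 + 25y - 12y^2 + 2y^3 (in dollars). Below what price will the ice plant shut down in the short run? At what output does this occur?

$7 per unit, at y = 3

The shutdown price is the minimum of AVC. VC = 25y - 12y^2 + 2y^3, so AVC = 25 - 12y + 2y^2.
At the minimum of AVC, MC = AVC. MC = 25 - 24y + 6y^2; setting MC = AVC gives 4y^2 - 12y = 0, so y = 3. min AVC = 7.
The firm shuts down for any P below $7.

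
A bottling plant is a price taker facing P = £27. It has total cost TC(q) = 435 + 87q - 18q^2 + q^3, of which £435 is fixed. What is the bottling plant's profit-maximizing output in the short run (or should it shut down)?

Produce at q = 10

Strip out fixed cost: VC = 87q - 18q^2 + q^3. Then AVC = 87 - 18q + q^2 and MC = 87 - 36q + 3q^2.
AVC hits its minimum where MC = AVC, at q = 9, giving min AVC = 87 - 18·9 + 9^2 = £6.
Since P = £27 ≥ min AVC = £6, price covers variable cost and the firm should produce.
Solving P = MC: 60 - 36q + 3q^2 = 0 ⇒ q = 2 or 10. On the upward-sloping branch, q* = 10.
Check: AVC at q = 10 is £7 ≤ P, so revenue covers variable cost.
Profit = P·q − TC = 27·10 − 505 = -£235, a loss, but smaller than the £435 fixed cost the firm would lose by shutting down.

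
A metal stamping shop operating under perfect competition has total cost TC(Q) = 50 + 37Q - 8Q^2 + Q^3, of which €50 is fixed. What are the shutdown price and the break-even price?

Shutdown price = min AVC. AVC = 37 - 8Q + Q^2, with vertex at Q = 4 and minimum €21.
ATC = 50/Q + 37 - 8Q + Q^2. Setting dATC/dQ = −50/Q^2 − 8 + 2Q = 0 gives Q = 5 (since 2·5^3 − 8·5^2 = 50).
min ATC = 50/5 + 37 − 8·5 + 5^2 = €32. That is the break-even price.
For €21 ≤ P < €32 the firm produces at a loss; below €21 it shuts down.

Shutdown price = €21; break-even price = €32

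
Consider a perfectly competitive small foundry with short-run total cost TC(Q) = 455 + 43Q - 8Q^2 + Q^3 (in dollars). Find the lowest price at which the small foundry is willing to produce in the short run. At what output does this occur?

$27 per unit, at Q = 4

The firm shuts down when price falls below the minimum of average variable cost. AVC = VC/Q = 43 - 8Q + Q^2.
dAVC/dQ = -8 + 2Q = 0 gives Q = 4. min AVC = 43 - 8·4 + 4^2 = 27.
The firm shuts down for any P below $27.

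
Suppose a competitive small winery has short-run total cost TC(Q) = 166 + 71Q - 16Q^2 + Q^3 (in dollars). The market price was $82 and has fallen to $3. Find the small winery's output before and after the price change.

MC = 71 - 32Q + 3Q^2; the shutdown threshold is min AVC = $7 (at Q = 8).
With P = $82 above the shutdown price, P = MC gives Q = 11.
At P = $3 < min AVC = $7, price no longer covers variable cost at any output, so the firm shuts down: Q = 0.

Output falls from 11 to 0 (the firm shuts down)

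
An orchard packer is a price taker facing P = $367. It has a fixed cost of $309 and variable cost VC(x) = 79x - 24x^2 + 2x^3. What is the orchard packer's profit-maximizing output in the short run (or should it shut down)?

From TC, MC = TC'(x) = 79 - 48x + 6x^2 and AVC = VC/x = 79 - 24x + 2x^2.
AVC is minimized where dAVC/dx = -24 + 4x = 0, at x = 6; min AVC = 79 - 24·6 + 2·6^2 = $7.
Since P = $367 ≥ min AVC = $7, price covers variable cost and the firm should produce.
Set P = MC: 367 = 79 - 48x + 6x^2 → -288 - 48x + 6x^2 = 0. The roots are x = -4 and x = 12; the profit-maximizing output is on the rising part of MC, so x* = 12.
Check: AVC at x = 12 is $79 ≤ P, so revenue covers variable cost.
Profit = P·x − TC = 367·12 − 1257 = $3147.

Produce at x = 12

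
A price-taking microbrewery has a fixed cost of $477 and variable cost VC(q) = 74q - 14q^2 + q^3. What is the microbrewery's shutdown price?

$25 per unit

The firm shuts down when price falls below the minimum of average variable cost. AVC = VC/q = 74 - 14q + q^2.
dAVC/dq = -14 + 2q = 0 gives q = 7. min AVC = 74 - 14·7 + 7^2 = 25.
So the shutdown price is $25.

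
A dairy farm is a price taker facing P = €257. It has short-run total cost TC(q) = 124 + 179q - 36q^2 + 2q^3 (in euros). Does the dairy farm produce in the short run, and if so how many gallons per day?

Strip out fixed cost: VC = 179q - 36q^2 + 2q^3. Then AVC = 179 - 36q + 2q^2 and MC = 179 - 72q + 6q^2.
AVC is minimized where dAVC/dq = -36 + 4q = 0, at q = 9; min AVC = 179 - 36·9 + 2·9^2 = €17.
Because €257 ≥ €17, revenue can cover variable cost; the firm operates.
P = MC gives -78 - 72q + 6q^2 = 0, with roots -1 and 13. Take the larger (rising MC): q* = 13.
Check: AVC at q = 13 is €49 ≤ P, so revenue covers variable cost.
Profit = P·q − TC = 257·13 − 761 = €2580.

Produce at q = 13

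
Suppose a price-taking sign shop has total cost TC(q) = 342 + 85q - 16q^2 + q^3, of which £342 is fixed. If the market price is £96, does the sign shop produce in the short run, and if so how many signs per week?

Strip out fixed cost: VC = 85q - 16q^2 + q^3. Then AVC = 85 - 16q + q^2 and MC = 85 - 32q + 3q^2.
AVC hits its minimum where MC = AVC, at q = 8, giving min AVC = 85 - 16·8 + 8^2 = £21.
Because £96 ≥ £21, revenue can cover variable cost; the firm operates.
Solving P = MC: -11 - 32q + 3q^2 = 0 ⇒ q = -1/3 or 11. On the upward-sloping branch, q* = 11.
Check: AVC at q = 11 is £30 ≤ P, so revenue covers variable cost.
Profit = P·q − TC = 96·11 − 672 = £384.

Produce at q = 11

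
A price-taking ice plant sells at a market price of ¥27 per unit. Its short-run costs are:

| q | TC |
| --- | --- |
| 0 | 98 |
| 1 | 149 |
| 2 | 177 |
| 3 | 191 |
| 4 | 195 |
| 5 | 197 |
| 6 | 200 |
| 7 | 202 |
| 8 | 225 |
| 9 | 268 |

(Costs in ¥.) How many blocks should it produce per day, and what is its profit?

Tabulate TR − TC: q=0: -98; q=1: -122; q=2: -123; q=3: -110; q=4: -87; q=5: -62; q=6: -38; q=7: -13; q=8: -9; q=9: -25.
Profit is maximized at q = 8. AVC there is 127/8 = ¥15.88 ≤ P, so producing beats shutting down (which would give -¥98).

q = 8; profit = -¥9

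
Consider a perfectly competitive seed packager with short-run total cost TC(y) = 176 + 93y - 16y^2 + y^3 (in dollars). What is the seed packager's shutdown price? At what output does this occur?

The shutdown price is the minimum of AVC. VC = 93y - 16y^2 + y^3, so AVC = 93 - 16y + y^2.
dAVC/dy = -16 + 2y = 0 gives y = 8. min AVC = 93 - 16·8 + 8^2 = 29.
So the shutdown price is $29.

$29 per unit, at y = 8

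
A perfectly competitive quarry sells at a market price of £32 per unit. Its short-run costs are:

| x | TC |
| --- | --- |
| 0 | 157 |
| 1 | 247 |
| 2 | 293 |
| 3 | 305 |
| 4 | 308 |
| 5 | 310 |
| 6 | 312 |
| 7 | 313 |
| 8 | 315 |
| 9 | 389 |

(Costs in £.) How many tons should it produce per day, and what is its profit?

x = 8; profit = -£59

Profit at each row (π = 32x − TC): x=0: -157; x=1: -215; x=2: -229; x=3: -209; x=4: -180; x=5: -150; x=6: -120; x=7: -89; x=8: -59; x=9: -101.
Profit is maximized at x = 8. AVC there is 158/8 = £19.75 ≤ P, so producing beats shutting down (which would give -£157).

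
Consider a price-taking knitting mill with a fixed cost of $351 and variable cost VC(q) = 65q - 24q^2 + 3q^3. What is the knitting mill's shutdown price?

The shutdown price is the minimum of AVC. VC = 65q - 24q^2 + 3q^3, so AVC = 65 - 24q + 3q^2.
At the minimum of AVC, MC = AVC. MC = 65 - 48q + 9q^2; setting MC = AVC gives 6q^2 - 24q = 0, so q = 4. min AVC = 17.
For P < $17 the firm produces nothing.

$17 per unit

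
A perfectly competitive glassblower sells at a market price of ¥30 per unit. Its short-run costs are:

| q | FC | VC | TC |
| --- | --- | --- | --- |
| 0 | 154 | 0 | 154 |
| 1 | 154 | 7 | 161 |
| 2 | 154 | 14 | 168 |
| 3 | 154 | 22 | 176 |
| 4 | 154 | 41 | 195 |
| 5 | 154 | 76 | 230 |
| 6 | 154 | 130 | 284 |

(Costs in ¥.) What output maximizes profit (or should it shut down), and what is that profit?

q = 4; profit = -¥75

Tabulate TR − TC: q=0: -154; q=1: -131; q=2: -108; q=3: -86; q=4: -75; q=5: -80; q=6: -104.
Profit is maximized at q = 4. AVC there is 41/4 = ¥10.25 ≤ P, so producing beats shutting down (which would give -¥154).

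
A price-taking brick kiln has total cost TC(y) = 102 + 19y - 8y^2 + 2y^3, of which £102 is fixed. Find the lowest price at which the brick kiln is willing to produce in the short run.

The shutdown price is the minimum of AVC. VC = 19y - 8y^2 + 2y^3, so AVC = 19 - 8y + 2y^2.
dAVC/dy = -8 + 4y = 0 gives y = 2. min AVC = 19 - 8·2 + 2·2^2 = 11.
The firm shuts down for any P below £11.

£11 per unit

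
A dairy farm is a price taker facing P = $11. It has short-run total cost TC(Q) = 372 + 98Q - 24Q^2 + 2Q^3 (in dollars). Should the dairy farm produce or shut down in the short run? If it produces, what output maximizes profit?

From TC, MC = TC'(Q) = 98 - 48Q + 6Q^2 and AVC = VC/Q = 98 - 24Q + 2Q^2.
AVC hits its minimum where MC = AVC, at Q = 6, giving min AVC = 98 - 24·6 + 2·6^2 = $26.
Since P = $11 < min AVC = $26, price fails to cover variable cost at any output.
Best response: produce nothing and absorb the $372 fixed cost.

Shut down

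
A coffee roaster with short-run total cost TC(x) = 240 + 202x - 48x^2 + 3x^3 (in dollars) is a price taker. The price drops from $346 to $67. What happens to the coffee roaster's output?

MC = 202 - 96x + 9x^2; the shutdown threshold is min AVC = $10 (at x = 8).
With P = $346 above the shutdown price, P = MC gives x = 12.
At P = $67 ≥ min AVC, set P = MC: x = 9. The firm stays open but cuts output.

Output falls from 12 to 9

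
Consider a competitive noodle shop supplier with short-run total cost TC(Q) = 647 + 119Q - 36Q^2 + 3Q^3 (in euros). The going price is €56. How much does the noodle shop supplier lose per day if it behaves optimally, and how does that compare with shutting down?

Profit = -€353 at Q = 7

AVC = 119 - 36Q + 3Q^2 has its minimum €11 at Q = 6; price €56 clears that bar, so the firm operates.
With MC = 119 - 72Q + 9Q^2, P = MC on the upward-sloping part at Q* = 7.
TR = 56·7 = 392. TC = 647 + 98 = 745. Profit = 392 − 745 = -€353.
By producing, the firm covers all variable cost plus €294 of fixed cost; shutting down would lose the full €647.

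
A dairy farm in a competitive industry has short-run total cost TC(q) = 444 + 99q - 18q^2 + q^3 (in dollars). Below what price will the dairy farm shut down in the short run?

$18 per unit

The shutdown price is the minimum of AVC. VC = 99q - 18q^2 + q^3, so AVC = 99 - 18q + q^2.
At the minimum of AVC, MC = AVC. MC = 99 - 36q + 3q^2; setting MC = AVC gives 2q^2 - 18q = 0, so q = 9. min AVC = 18.
The firm shuts down for any P below $18.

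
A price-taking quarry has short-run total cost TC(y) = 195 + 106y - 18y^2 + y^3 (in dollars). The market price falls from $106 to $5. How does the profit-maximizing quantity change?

MC = 106 - 36y + 3y^2; the shutdown threshold is min AVC = $25 (at y = 9).
At P = $106 ≥ min AVC, set P = MC on the rising branch: y = 12.
At P = $5 < min AVC = $25, price no longer covers variable cost at any output, so the firm shuts down: y = 0.

Output falls from 12 to 0 (the firm shuts down)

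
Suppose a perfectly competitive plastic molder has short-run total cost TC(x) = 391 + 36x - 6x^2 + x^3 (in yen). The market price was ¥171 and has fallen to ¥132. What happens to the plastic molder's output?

Output falls from 9 to 8

MC = 36 - 12x + 3x^2; the shutdown threshold is min AVC = ¥27 (at x = 3).
At P = ¥171 ≥ min AVC, set P = MC on the rising branch: x = 9.
At P = ¥132 ≥ min AVC, set P = MC: x = 8. The firm stays open but cuts output.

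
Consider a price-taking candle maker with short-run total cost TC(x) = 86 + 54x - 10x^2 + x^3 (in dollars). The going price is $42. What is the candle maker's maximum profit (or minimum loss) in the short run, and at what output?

Profit = -$14 at x = 6

AVC = 54 - 10x + x^2 has its minimum $29 at x = 5; price $42 clears that bar, so the firm operates.
With MC = 54 - 20x + 3x^2, P = MC on the upward-sloping part at x* = 6.
TR = 42·6 = 252. TC = 86 + 180 = 266. Profit = 252 − 266 = -$14.
That loss of $14 beats the $86 the firm would lose by shutting down; producing recovers $72 of fixed cost.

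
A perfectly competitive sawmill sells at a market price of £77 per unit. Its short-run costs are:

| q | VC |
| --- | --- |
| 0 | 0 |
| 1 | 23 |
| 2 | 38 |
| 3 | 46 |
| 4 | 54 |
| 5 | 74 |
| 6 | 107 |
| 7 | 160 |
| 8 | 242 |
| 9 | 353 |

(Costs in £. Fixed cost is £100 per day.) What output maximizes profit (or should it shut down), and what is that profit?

Compute π = P·q − TC at each output: q=0: -100; q=1: -46; q=2: 16; q=3: 85; q=4: 154; q=5: 211; q=6: 255; q=7: 279; q=8: 274; q=9: 240.
Profit is maximized at q = 7. AVC there is 160/7 = £22.86 ≤ P, so producing beats shutting down (which would give -£100).

q = 7; profit = £279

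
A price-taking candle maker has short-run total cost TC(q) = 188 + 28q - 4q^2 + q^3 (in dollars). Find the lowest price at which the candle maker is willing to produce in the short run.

Short-run supply begins at min AVC. From VC = 28q - 4q^2 + q^3, AVC = 28 - 4q + q^2.
dAVC/dq = -4 + 2q = 0 gives q = 2. min AVC = 28 - 4·2 + 2^2 = 24.
The firm shuts down for any P below $24.

$24 per unit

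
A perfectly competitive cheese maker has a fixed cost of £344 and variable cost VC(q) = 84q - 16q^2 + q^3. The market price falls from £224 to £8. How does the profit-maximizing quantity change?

MC = 84 - 32q + 3q^2; the shutdown threshold is min AVC = £20 (at q = 8).
With P = £224 above the shutdown price, P = MC gives q = 14.
At P = £8 < min AVC = £20, price no longer covers variable cost at any output, so the firm shuts down: q = 0.

Output falls from 14 to 0 (the firm shuts down)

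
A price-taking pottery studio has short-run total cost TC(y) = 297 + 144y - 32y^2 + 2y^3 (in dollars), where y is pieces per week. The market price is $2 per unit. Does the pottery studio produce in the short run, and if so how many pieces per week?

From TC, MC = TC'(y) = 144 - 64y + 6y^2 and AVC = VC/y = 144 - 32y + 2y^2.
The AVC parabola has its vertex at y = 32/4 = 8, where AVC = 144 - 32·8 + 2·8^2 = $16.
P = $2 lies below min AVC = $16; no output level covers variable cost.
Shutting down limits the loss to fixed cost, $297.

Shut down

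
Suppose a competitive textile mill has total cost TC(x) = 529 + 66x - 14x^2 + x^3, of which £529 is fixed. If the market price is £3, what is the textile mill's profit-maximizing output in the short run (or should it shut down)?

Strip out fixed cost: VC = 66x - 14x^2 + x^3. Then AVC = 66 - 14x + x^2 and MC = 66 - 28x + 3x^2.
AVC is minimized where dAVC/dx = -14 + 2x = 0, at x = 7; min AVC = 66 - 14·7 + 7^2 = £17.
Since P = £3 < min AVC = £17, price fails to cover variable cost at any output.
Shutting down limits the loss to fixed cost, £529.

Shut down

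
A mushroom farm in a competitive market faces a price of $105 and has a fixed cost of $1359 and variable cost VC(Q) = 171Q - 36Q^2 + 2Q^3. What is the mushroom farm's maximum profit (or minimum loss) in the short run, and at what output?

AVC = 171 - 36Q + 2Q^2; min AVC = $9 at Q = 9. Since P = $105 ≥ min AVC, the firm produces.
MC = 171 - 72Q + 6Q^2. Setting P = MC and taking the root on the rising branch gives Q* = 11.
TR = 105·11 = 1155. TC = 1359 + 187 = 1546. Profit = 1155 − 1546 = -$391.
That loss of $391 beats the $1359 the firm would lose by shutting down; producing recovers $968 of fixed cost.

Profit = -$391 at Q = 11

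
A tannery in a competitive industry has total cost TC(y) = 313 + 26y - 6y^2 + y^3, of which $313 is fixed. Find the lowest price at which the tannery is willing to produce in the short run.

$17 per unit

The shutdown price is the minimum of AVC. VC = 26y - 6y^2 + y^3, so AVC = 26 - 6y + y^2.
dAVC/dy = -6 + 2y = 0 gives y = 3. min AVC = 26 - 6·3 + 3^2 = 17.
So the shutdown price is $17.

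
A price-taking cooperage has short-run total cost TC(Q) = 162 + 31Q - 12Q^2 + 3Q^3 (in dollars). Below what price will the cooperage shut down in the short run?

The firm shuts down when price falls below the minimum of average variable cost. AVC = VC/Q = 31 - 12Q + 3Q^2.
dAVC/dQ = -12 + 6Q = 0 gives Q = 2. min AVC = 31 - 12·2 + 3·2^2 = 19.
So the shutdown price is $19.

$19 per unit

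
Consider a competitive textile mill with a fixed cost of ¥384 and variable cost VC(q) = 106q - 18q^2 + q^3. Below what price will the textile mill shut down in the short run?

Short-run supply begins at min AVC. From VC = 106q - 18q^2 + q^3, AVC = 106 - 18q + q^2.
At the minimum of AVC, MC = AVC. MC = 106 - 36q + 3q^2; setting MC = AVC gives 2q^2 - 18q = 0, so q = 9. min AVC = 25.
The firm shuts down for any P below ¥25.

¥25 per unit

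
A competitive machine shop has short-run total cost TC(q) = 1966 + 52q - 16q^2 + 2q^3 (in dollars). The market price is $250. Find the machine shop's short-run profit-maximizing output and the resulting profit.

AVC = 52 - 16q + 2q^2 has its minimum $20 at q = 4; price $250 clears that bar, so the firm operates.
MC = 52 - 32q + 6q^2. Setting P = MC and taking the root on the rising branch gives q* = 9.
TR = 250·9 = 2250. TC = 1966 + 630 = 2596. Profit = 2250 − 2596 = -$346.
Shutting down would mean losing the fixed cost of $1966, so operating at a loss of $346 is better by $1620.

Profit = -$346 at q = 9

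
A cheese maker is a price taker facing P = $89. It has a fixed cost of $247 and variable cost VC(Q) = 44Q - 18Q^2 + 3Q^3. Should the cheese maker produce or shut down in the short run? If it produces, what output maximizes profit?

Produce at Q = 5

Strip out fixed cost: VC = 44Q - 18Q^2 + 3Q^3. Then AVC = 44 - 18Q + 3Q^2 and MC = 44 - 36Q + 9Q^2.
AVC hits its minimum where MC = AVC, at Q = 3, giving min AVC = 44 - 18·3 + 3·3^2 = $17.
Since P = $89 ≥ min AVC = $17, price covers variable cost and the firm should produce.
Set P = MC: 89 = 44 - 36Q + 9Q^2 → -45 - 36Q + 9Q^2 = 0. The roots are Q = -1 and Q = 5; the profit-maximizing output is on the rising part of MC, so Q* = 5.
Check: AVC at Q = 5 is $29 ≤ P, so revenue covers variable cost.
Profit = P·Q − TC = 89·5 − 392 = $53.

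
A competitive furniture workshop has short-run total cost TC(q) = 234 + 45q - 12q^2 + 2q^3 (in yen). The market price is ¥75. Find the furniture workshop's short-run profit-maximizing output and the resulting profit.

AVC = 45 - 12q + 2q^2 has its minimum ¥27 at q = 3; price ¥75 clears that bar, so the firm operates.
With MC = 45 - 24q + 6q^2, P = MC on the upward-sloping part at q* = 5.
TR = 75·5 = 375. TC = 234 + 175 = 409. Profit = 375 − 409 = -¥34.
Shutting down would mean losing the fixed cost of ¥234, so operating at a loss of ¥34 is better by ¥200.

Profit = -¥34 at q = 5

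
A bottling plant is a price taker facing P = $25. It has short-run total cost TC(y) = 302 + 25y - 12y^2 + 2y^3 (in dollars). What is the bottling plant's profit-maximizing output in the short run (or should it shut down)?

Produce at y = 4

Strip out fixed cost: VC = 25y - 12y^2 + 2y^3. Then AVC = 25 - 12y + 2y^2 and MC = 25 - 24y + 6y^2.
AVC is minimized where dAVC/dy = -12 + 4y = 0, at y = 3; min AVC = 25 - 12·3 + 2·3^2 = $7.
P = $25 exceeds min AVC = $7, so the firm stays open.
Solving P = MC: -24y + 6y^2 = 0 ⇒ y = 0 or 4. On the upward-sloping branch, y* = 4.
Check: AVC at y = 4 is $9 ≤ P, so revenue covers variable cost.
Profit = P·y − TC = 25·4 − 338 = -$238, a loss, but smaller than the $302 fixed cost the firm would lose by shutting down.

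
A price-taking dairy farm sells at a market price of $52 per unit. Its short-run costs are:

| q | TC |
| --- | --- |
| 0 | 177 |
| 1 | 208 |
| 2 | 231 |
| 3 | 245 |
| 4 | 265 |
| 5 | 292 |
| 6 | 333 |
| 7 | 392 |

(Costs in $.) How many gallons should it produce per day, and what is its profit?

q = 6; profit = -$21

Profit at each row (π = 52q − TC): q=0: -177; q=1: -156; q=2: -127; q=3: -89; q=4: -57; q=5: -32; q=6: -21; q=7: -28.
Profit is maximized at q = 6. AVC there is 156/6 = $26 ≤ P, so producing beats shutting down (which would give -$177).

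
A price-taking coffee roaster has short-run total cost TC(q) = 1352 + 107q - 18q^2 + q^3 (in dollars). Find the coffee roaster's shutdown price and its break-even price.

Shutdown price = $26; break-even price = $146

AVC = 107 - 18q + q^2; minimized at q = 9, giving min AVC = $26. That is the shutdown price.
ATC = 1352/q + 107 - 18q + q^2. Setting dATC/dq = −1352/q^2 − 18 + 2q = 0 gives q = 13 (since 2·13^3 − 18·13^2 = 1352).
min ATC = 1352/13 + 107 − 18·13 + 13^2 = $146. That is the break-even price.
For $26 ≤ P < $146 the firm produces at a loss; below $26 it shuts down.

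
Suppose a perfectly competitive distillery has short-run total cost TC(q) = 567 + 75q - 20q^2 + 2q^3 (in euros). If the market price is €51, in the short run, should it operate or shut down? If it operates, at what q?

Produce at q = 6

From TC, MC = TC'(q) = 75 - 40q + 6q^2 and AVC = VC/q = 75 - 20q + 2q^2.
AVC hits its minimum where MC = AVC, at q = 5, giving min AVC = 75 - 20·5 + 2·5^2 = €25.
Since P = €51 ≥ min AVC = €25, price covers variable cost and the firm should produce.
Solving P = MC: 24 - 40q + 6q^2 = 0 ⇒ q = 2/3 or 6. On the upward-sloping branch, q* = 6.
Check: AVC at q = 6 is €27 ≤ P, so revenue covers variable cost.
Profit = P·q − TC = 51·6 − 729 = -€423, a loss, but smaller than the €567 fixed cost the firm would lose by shutting down.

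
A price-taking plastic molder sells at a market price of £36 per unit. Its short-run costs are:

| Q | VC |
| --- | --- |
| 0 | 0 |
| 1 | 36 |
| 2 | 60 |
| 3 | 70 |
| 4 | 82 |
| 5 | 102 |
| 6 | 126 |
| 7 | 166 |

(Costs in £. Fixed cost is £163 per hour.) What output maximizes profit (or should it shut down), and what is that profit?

Q = 6; profit = -£73

Tabulate TR − TC: Q=0: -163; Q=1: -163; Q=2: -151; Q=3: -125; Q=4: -101; Q=5: -85; Q=6: -73; Q=7: -77.
Profit is maximized at Q = 6. AVC there is 126/6 = £21 ≤ P, so producing beats shutting down (which would give -£163).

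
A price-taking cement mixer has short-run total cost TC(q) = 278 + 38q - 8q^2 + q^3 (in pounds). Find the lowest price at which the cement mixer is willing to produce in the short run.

£22 per unit

The firm shuts down when price falls below the minimum of average variable cost. AVC = VC/q = 38 - 8q + q^2.
At the minimum of AVC, MC = AVC. MC = 38 - 16q + 3q^2; setting MC = AVC gives 2q^2 - 8q = 0, so q = 4. min AVC = 22.
For P < £22 the firm produces nothing.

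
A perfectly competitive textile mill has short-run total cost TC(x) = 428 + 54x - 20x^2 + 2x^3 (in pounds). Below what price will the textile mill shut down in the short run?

Short-run supply begins at min AVC. From VC = 54x - 20x^2 + 2x^3, AVC = 54 - 20x + 2x^2.
dAVC/dx = -20 + 4x = 0 gives x = 5. min AVC = 54 - 20·5 + 2·5^2 = 4.
The firm shuts down for any P below £4.

£4 per unit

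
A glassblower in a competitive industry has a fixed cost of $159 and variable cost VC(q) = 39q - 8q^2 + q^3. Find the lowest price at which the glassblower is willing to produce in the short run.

The shutdown price is the minimum of AVC. VC = 39q - 8q^2 + q^3, so AVC = 39 - 8q + q^2.
At the minimum of AVC, MC = AVC. MC = 39 - 16q + 3q^2; setting MC = AVC gives 2q^2 - 8q = 0, so q = 4. min AVC = 23.
So the shutdown price is $23.

$23 per unit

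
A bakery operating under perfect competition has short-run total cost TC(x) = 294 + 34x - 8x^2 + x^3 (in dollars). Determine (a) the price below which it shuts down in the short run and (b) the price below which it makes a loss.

Shutdown price = min AVC. AVC = 34 - 8x + x^2, with vertex at x = 4 and minimum $18.
ATC = 294/x + 34 - 8x + x^2. Setting dATC/dx = −294/x^2 − 8 + 2x = 0 gives x = 7 (since 2·7^3 − 8·7^2 = 294).
min ATC = 294/7 + 34 − 8·7 + 7^2 = $69. That is the break-even price.
Between these two prices the firm operates at a loss; above $69 it earns a profit.

Shutdown price = $18; break-even price = $69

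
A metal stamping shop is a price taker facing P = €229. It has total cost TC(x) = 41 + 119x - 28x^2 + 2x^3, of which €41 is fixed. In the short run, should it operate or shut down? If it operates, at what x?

Variable cost is VC = 119x - 28x^2 + 2x^3, so AVC = VC/x = 119 - 28x + 2x^2 and MC = dTC/dx = 119 - 56x + 6x^2.
AVC hits its minimum where MC = AVC, at x = 7, giving min AVC = 119 - 28·7 + 2·7^2 = €21.
Since P = €229 ≥ min AVC = €21, price covers variable cost and the firm should produce.
Solving P = MC: -110 - 56x + 6x^2 = 0 ⇒ x = -5/3 or 11. On the upward-sloping branch, x* = 11.
Check: AVC at x = 11 is €53 ≤ P, so revenue covers variable cost.
Profit = P·x − TC = 229·11 − 624 = €1895.

Produce at x = 11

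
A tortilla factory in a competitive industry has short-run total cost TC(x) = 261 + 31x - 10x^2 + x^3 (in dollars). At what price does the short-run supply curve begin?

$6 per unit

The firm shuts down when price falls below the minimum of average variable cost. AVC = VC/x = 31 - 10x + x^2.
dAVC/dx = -10 + 2x = 0 gives x = 5. min AVC = 31 - 10·5 + 5^2 = 6.
The firm shuts down for any P below $6.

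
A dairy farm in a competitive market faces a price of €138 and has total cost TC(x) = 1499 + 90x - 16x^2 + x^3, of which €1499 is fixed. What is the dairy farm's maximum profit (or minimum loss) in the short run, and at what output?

AVC = 90 - 16x + x^2; min AVC = €26 at x = 8. Since P = €138 ≥ min AVC, the firm produces.
With MC = 90 - 32x + 3x^2, P = MC on the upward-sloping part at x* = 12.
TR = 138·12 = 1656. TC = 1499 + 504 = 2003. Profit = 1656 − 2003 = -€347.
By producing, the firm covers all variable cost plus €1152 of fixed cost; shutting down would lose the full €1499.

Profit = -€347 at x = 12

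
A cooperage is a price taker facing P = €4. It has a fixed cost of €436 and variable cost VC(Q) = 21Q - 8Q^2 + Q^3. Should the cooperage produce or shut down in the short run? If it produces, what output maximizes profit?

From TC, MC = TC'(Q) = 21 - 16Q + 3Q^2 and AVC = VC/Q = 21 - 8Q + Q^2.
AVC hits its minimum where MC = AVC, at Q = 4, giving min AVC = 21 - 8·4 + 4^2 = €5.
P = €4 lies below min AVC = €5; no output level covers variable cost.
The firm minimizes its loss by shutting down and losing only its fixed cost of €436.

Shut down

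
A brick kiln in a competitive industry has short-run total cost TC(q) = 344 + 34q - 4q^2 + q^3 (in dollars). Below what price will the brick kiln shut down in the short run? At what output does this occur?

Short-run supply begins at min AVC. From VC = 34q - 4q^2 + q^3, AVC = 34 - 4q + q^2.
At the minimum of AVC, MC = AVC. MC = 34 - 8q + 3q^2; setting MC = AVC gives 2q^2 - 4q = 0, so q = 2. min AVC = 30.
The firm shuts down for any P below $30.

$30 per unit, at q = 2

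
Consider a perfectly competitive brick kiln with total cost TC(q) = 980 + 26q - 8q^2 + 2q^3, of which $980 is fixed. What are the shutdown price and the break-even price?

Shutdown price = $18; break-even price = $208

Shutdown price = min AVC. AVC = 26 - 8q + 2q^2, with vertex at q = 2 and minimum $18.
ATC = 980/q + 26 - 8q + 2q^2. Setting dATC/dq = −980/q^2 − 8 + 4q = 0 gives q = 7 (since 4·7^3 − 8·7^2 = 980).
min ATC = 980/7 + 26 − 8·7 + 2·7^2 = $208. That is the break-even price.
Between these two prices the firm operates at a loss; above $208 it earns a profit.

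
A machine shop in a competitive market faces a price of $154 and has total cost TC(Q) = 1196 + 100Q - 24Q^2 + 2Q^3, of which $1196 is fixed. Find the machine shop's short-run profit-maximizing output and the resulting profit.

Profit = -$224 at Q = 9

AVC = 100 - 24Q + 2Q^2; min AVC = $28 at Q = 6. Since P = $154 ≥ min AVC, the firm produces.
With MC = 100 - 48Q + 6Q^2, P = MC on the upward-sloping part at Q* = 9.
TR = 154·9 = 1386. TC = 1196 + 414 = 1610. Profit = 1386 − 1610 = -$224.
Shutting down would mean losing the fixed cost of $1196, so operating at a loss of $224 is better by $972.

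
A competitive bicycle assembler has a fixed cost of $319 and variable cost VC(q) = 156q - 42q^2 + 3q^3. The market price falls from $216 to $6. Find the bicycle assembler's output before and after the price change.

MC = 156 - 84q + 9q^2; the shutdown threshold is min AVC = $9 (at q = 7).
At P = $216 ≥ min AVC, set P = MC on the rising branch: q = 10.
At P = $6 < min AVC = $9, price no longer covers variable cost at any output, so the firm shuts down: q = 0.

Output falls from 10 to 0 (the firm shuts down)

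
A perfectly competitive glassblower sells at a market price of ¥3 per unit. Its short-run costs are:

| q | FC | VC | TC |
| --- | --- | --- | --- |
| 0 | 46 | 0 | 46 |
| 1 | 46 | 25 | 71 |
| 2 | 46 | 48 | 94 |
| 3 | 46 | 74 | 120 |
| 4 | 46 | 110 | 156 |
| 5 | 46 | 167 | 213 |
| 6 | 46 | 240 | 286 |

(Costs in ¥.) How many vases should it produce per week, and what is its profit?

Profit at each row (π = 3q − TC): q=0: -46; q=1: -68; q=2: -88; q=3: -111; q=4: -144; q=5: -198; q=6: -268.
Profit is highest at q = 0. Equivalently, the lowest AVC in the table is 48/2 ≈ ¥24 at q = 2, and P = ¥3 falls below it — price never covers variable cost, so the firm shuts down and loses only its fixed cost.

q = 0 (shut down); profit = -¥46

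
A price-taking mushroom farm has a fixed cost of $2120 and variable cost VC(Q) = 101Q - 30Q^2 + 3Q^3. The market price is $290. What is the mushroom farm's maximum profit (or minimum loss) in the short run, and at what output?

Profit = -$176 at Q = 9

AVC = 101 - 30Q + 3Q^2 has its minimum $26 at Q = 5; price $290 clears that bar, so the firm operates.
MC = 101 - 60Q + 9Q^2. Setting P = MC and taking the root on the rising branch gives Q* = 9.
TR = 290·9 = 2610. TC = 2120 + 666 = 2786. Profit = 2610 − 2786 = -$176.
By producing, the firm covers all variable cost plus $1944 of fixed cost; shutting down would lose the full $2120.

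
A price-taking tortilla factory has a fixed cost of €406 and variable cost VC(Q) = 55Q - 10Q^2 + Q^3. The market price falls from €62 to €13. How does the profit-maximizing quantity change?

AVC = 55 - 10Q + Q^2, minimized at Q = 5 where min AVC = €30. MC = 55 - 20Q + 3Q^2.
At P = €62 ≥ min AVC, set P = MC on the rising branch: Q = 7.
At P = €13 < min AVC = €30, price no longer covers variable cost at any output, so the firm shuts down: Q = 0.

Output falls from 7 to 0 (the firm shuts down)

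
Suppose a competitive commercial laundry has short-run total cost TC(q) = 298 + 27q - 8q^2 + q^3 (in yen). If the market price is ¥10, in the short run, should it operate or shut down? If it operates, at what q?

From TC, MC = TC'(q) = 27 - 16q + 3q^2 and AVC = VC/q = 27 - 8q + q^2.
AVC hits its minimum where MC = AVC, at q = 4, giving min AVC = 27 - 8·4 + 4^2 = ¥11.
Since P = ¥10 < min AVC = ¥11, price fails to cover variable cost at any output.
Best response: produce nothing and absorb the ¥298 fixed cost.

Shut down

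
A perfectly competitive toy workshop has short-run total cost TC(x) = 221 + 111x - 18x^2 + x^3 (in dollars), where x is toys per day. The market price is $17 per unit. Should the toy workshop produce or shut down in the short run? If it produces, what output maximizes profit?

From TC, MC = TC'(x) = 111 - 36x + 3x^2 and AVC = VC/x = 111 - 18x + x^2.
AVC hits its minimum where MC = AVC, at x = 9, giving min AVC = 111 - 18·9 + 9^2 = $30.
With P < min AVC ($17 < $30), every unit sold adds to the loss.
Best response: produce nothing and absorb the $221 fixed cost.

Shut down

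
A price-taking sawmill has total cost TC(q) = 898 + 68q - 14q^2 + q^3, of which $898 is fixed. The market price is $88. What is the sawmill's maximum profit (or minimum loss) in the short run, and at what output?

AVC = 68 - 14q + q^2 has its minimum $19 at q = 7; price $88 clears that bar, so the firm operates.
With MC = 68 - 28q + 3q^2, P = MC on the upward-sloping part at q* = 10.
TR = 88·10 = 880. TC = 898 + 280 = 1178. Profit = 880 − 1178 = -$298.
Shutting down would mean losing the fixed cost of $898, so operating at a loss of $298 is better by $600.

Profit = -$298 at q = 10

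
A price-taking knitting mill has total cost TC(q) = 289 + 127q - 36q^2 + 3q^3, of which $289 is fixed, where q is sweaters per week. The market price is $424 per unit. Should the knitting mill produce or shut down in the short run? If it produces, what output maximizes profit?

From TC, MC = TC'(q) = 127 - 72q + 9q^2 and AVC = VC/q = 127 - 36q + 3q^2.
The AVC parabola has its vertex at q = 36/6 = 6, where AVC = 127 - 36·6 + 3·6^2 = $19.
P = $424 exceeds min AVC = $19, so the firm stays open.
Solving P = MC: -297 - 72q + 9q^2 = 0 ⇒ q = -3 or 11. On the upward-sloping branch, q* = 11.
Check: AVC at q = 11 is $94 ≤ P, so revenue covers variable cost.
Profit = P·q − TC = 424·11 − 1323 = $3341.

Produce at q = 11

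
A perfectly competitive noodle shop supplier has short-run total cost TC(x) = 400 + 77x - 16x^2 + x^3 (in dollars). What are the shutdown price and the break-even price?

AVC = 77 - 16x + x^2; minimized at x = 8, giving min AVC = $13. That is the shutdown price.
ATC = 400/x + 77 - 16x + x^2. Setting dATC/dx = −400/x^2 − 16 + 2x = 0 gives x = 10 (since 2·10^3 − 16·10^2 = 400).
min ATC = 400/10 + 77 − 16·10 + 10^2 = $57. That is the break-even price.
For $13 ≤ P < $57 the firm produces at a loss; below $13 it shuts down.

Shutdown price = $13; break-even price = $57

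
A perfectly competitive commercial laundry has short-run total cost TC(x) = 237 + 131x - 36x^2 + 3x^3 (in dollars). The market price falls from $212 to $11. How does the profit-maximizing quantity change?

MC = 131 - 72x + 9x^2; the shutdown threshold is min AVC = $23 (at x = 6).
With P = $212 above the shutdown price, P = MC gives x = 9.
At P = $11 < min AVC = $23, price no longer covers variable cost at any output, so the firm shuts down: x = 0.

Output falls from 9 to 0 (the firm shuts down)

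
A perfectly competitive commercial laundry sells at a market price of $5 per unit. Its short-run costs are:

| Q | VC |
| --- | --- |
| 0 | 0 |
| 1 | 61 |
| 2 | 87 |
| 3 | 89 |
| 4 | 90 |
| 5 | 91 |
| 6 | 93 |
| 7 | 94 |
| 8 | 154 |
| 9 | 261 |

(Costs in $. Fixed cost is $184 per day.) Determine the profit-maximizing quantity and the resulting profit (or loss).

Profit at each row (π = 5Q − TC): Q=0: -184; Q=1: -240; Q=2: -261; Q=3: -258; Q=4: -254; Q=5: -250; Q=6: -247; Q=7: -243; Q=8: -298; Q=9: -400.
Profit is highest at Q = 0. Equivalently, the lowest AVC in the table is 94/7 ≈ $13.43 at Q = 7, and P = $5 falls below it — price never covers variable cost, so the firm shuts down and loses only its fixed cost.

Q = 0 (shut down); profit = -$184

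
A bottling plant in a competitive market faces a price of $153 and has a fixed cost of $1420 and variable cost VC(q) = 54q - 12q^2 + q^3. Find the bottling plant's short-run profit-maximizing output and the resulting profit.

AVC = 54 - 12q + q^2 has its minimum $18 at q = 6; price $153 clears that bar, so the firm operates.
MC = 54 - 24q + 3q^2. Setting P = MC and taking the root on the rising branch gives q* = 11.
TR = 153·11 = 1683. TC = 1420 + 473 = 1893. Profit = 1683 − 1893 = -$210.
Shutting down would mean losing the fixed cost of $1420, so operating at a loss of $210 is better by $1210.

Profit = -$210 at q = 11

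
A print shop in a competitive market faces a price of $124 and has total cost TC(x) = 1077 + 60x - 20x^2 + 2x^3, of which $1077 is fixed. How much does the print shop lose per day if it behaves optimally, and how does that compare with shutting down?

AVC = 60 - 20x + 2x^2 has its minimum $10 at x = 5; price $124 clears that bar, so the firm operates.
MC = 60 - 40x + 6x^2. Setting P = MC and taking the root on the rising branch gives x* = 8.
TR = 124·8 = 992. TC = 1077 + 224 = 1301. Profit = 992 − 1301 = -$309.
That loss of $309 beats the $1077 the firm would lose by shutting down; producing recovers $768 of fixed cost.

Profit = -$309 at x = 8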